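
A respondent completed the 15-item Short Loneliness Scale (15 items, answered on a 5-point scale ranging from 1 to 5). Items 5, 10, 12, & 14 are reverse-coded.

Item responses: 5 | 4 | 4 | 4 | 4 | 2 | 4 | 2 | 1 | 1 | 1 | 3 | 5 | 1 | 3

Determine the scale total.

50

Reversing items 5, 10, 12, & 14 with 6 − raw:
Total = 5 + 4 + 4 + 4 + (6−4) + 2 + 4 + 2 + 1 + (6−1) + 1 + (6−3) + 5 + (6−1) + 3
      = 5 + 4 + 4 + 4 + 2 + 2 + 4 + 2 + 1 + 5 + 1 + 3 + 5 + 5 + 3 = 50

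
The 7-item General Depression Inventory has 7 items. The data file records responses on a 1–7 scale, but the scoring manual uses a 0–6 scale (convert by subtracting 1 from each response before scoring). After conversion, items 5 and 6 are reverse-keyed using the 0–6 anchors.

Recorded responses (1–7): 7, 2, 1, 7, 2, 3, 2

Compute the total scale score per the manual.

23

Convert to 0–6: 6, 1, 0, 6, 1, 2, 1
Reverse-coded (reversed = (0+6) − raw = 6 − raw):
  item 5: 6 − 1 = 5
  item 6: 6 − 2 = 4
Scored: 6, 1, 0, 6, 5, 4, 1
Total = 23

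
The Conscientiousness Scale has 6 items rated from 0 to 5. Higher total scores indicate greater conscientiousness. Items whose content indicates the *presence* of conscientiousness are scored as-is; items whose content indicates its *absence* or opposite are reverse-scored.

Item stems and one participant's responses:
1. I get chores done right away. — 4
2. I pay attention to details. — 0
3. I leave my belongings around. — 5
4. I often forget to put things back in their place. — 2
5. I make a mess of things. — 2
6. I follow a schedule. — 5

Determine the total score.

Items 3, 4, 5 describe the absence/opposite of conscientiousness → reverse-score.
reverse-coded value = 5 − response.
  item 1: 4
  item 2: 0
  item 3: 5 − 5 = 0
  item 4: 5 − 2 = 3
  item 5: 5 − 2 = 3
  item 6: 5
Total = 4 + 0 + 0 + 3 + 3 + 5 = 15

15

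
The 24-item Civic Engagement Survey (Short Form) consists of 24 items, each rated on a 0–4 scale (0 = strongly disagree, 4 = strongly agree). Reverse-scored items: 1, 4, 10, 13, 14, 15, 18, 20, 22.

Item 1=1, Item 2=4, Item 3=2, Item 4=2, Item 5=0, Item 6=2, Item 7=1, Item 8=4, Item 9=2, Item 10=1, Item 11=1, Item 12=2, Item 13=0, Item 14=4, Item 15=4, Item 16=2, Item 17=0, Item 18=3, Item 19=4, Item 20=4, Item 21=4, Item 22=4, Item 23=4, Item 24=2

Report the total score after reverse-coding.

47

Reverse-coded items (reverse-coded value = 4 − response):
  item 1: 4 − 1 = 3
  item 4: 4 − 2 = 2
  item 10: 4 − 1 = 3
  item 13: 4 − 0 = 4
  item 14: 4 − 4 = 0
  item 15: 4 − 4 = 0
  item 18: 4 − 3 = 1
  item 20: 4 − 4 = 0
  item 22: 4 − 4 = 0
Scored responses: 3, 4, 2, 2, 0, 2, 1, 4, 2, 3, 1, 2, 4, 0, 0, 2, 0, 1, 4, 0, 4, 0, 4, 2
Total = 3 + 4 + 2 + 2 + 0 + 2 + 1 + 4 + 2 + 3 + 1 + 2 + 4 + 0 + 0 + 2 + 0 + 1 + 4 + 0 + 4 + 0 + 4 + 2 = 47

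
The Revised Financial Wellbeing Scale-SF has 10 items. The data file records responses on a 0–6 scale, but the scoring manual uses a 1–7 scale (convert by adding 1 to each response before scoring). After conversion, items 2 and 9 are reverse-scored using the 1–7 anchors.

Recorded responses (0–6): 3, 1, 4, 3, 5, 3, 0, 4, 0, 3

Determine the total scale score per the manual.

Convert to 1–7: 4, 2, 5, 4, 6, 4, 1, 5, 1, 4
Reverse-coded (on a 1–7 scale, reversed = 8 − raw):
  item 2: 8 − 2 = 6
  item 9: 8 − 1 = 7
Scored: 4, 6, 5, 4, 6, 4, 1, 5, 7, 4
Total = 46

46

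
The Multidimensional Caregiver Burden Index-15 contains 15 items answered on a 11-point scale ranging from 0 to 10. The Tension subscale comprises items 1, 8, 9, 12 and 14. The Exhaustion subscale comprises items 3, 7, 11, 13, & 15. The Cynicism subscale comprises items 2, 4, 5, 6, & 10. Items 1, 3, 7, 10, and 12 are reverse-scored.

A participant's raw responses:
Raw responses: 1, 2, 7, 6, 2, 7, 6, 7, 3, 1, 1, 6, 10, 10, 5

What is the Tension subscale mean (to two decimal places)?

6.60

Tension items: 1, 8, 9, 12, 14.
Of these, items 1 and 12 are reverse-scored; reverse-coded value = 10 − response.
  item 1: 10 − 1 = 9
  item 8: 7
  item 9: 3
  item 12: 10 − 6 = 4
  item 14: 10
Sum = 9 + 7 + 3 + 4 + 10 = 33
Mean = 33 / 5 = 6.60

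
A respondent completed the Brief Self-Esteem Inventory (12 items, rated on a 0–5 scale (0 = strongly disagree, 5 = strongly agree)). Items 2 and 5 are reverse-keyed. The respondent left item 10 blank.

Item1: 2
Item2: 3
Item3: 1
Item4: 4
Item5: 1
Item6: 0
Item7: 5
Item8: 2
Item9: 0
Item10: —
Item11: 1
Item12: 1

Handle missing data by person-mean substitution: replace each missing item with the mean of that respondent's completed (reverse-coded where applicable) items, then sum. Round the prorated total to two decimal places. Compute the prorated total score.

24.00

Reverse-coded (reverse-coded value = 5 − response):
  item 2: 5 − 3 = 2
  item 5: 5 − 1 = 4
Completed scored items (11 of 12): 2, 2, 1, 4, 4, 0, 5, 2, 0, 1, 1; sum = 22.
Person mean = 22 / 11 ≈ 2.0000
Prorated total = (22 / 11) × 12 = 24.00 (to 2 dp)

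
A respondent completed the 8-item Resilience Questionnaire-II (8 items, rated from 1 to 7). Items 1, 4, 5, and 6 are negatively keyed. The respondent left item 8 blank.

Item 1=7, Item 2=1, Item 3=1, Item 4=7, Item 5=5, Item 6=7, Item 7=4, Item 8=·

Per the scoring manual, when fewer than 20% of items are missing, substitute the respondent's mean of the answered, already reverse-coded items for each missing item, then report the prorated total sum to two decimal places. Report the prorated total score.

Reverse-coded (reversed = (1+7) − raw = 8 − raw):
  item 1: 8 − 7 = 1
  item 4: 8 − 7 = 1
  item 5: 8 − 5 = 3
  item 6: 8 − 7 = 1
Completed scored items (7 of 8): 1, 1, 1, 1, 3, 1, 4; sum = 12.
Person mean = 12 / 7 ≈ 1.7143
Prorated total = (12 / 7) × 8 = 13.71 (to 2 dp)

13.71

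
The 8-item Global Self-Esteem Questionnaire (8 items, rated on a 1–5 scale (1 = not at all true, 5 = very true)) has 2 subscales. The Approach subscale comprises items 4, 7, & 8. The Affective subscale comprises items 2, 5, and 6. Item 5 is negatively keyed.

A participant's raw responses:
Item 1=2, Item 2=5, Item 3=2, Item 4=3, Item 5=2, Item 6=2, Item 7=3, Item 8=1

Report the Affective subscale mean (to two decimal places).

Affective items: 2, 5, 6.
Of these, item 5 is negatively keyed; reverse-coded value = 6 − response.
  item 2: 5
  item 5: 6 − 2 = 4
  item 6: 2
Sum = 5 + 4 + 2 = 11
Mean = 11 / 3 = 3.67

3.67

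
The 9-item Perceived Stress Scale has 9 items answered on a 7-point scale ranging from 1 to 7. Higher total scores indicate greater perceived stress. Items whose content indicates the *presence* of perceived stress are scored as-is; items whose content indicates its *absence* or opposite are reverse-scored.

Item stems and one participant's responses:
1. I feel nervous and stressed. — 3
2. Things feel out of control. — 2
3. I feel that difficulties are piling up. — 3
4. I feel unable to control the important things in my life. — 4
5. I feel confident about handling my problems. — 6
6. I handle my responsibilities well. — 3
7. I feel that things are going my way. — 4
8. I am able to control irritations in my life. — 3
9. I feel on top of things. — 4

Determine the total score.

32

Items 5, 6, 7, 8, 9 describe the absence/opposite of perceived stress → reverse-score.
reverse-coded value = 8 − response.
  item 1: 3
  item 2: 2
  item 3: 3
  item 4: 4
  item 5: 8 − 6 = 2
  item 6: 8 − 3 = 5
  item 7: 8 − 4 = 4
  item 8: 8 − 3 = 5
  item 9: 8 − 4 = 4
Total = 3 + 2 + 3 + 4 + 2 + 5 + 4 + 5 + 4 = 32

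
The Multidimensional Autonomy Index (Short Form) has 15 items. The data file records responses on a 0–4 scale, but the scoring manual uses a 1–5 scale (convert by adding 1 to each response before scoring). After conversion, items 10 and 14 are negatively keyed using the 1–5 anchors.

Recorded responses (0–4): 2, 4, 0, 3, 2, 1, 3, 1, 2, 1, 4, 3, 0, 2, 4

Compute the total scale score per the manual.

49

Convert to 1–5: 3, 5, 1, 4, 3, 2, 4, 2, 3, 2, 5, 4, 1, 3, 5
Reverse-coded (reversed = (1+5) − raw = 6 − raw):
  item 10: 6 − 2 = 4
  item 14: 6 − 3 = 3
Scored: 3, 5, 1, 4, 3, 2, 4, 2, 3, 4, 5, 4, 1, 3, 5
Total = 49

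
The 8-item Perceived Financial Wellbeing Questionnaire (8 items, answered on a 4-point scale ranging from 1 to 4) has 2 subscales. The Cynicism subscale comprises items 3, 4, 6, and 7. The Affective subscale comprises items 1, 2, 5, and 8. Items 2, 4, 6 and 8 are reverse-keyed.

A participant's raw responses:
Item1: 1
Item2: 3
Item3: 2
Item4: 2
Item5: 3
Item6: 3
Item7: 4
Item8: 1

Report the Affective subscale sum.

Affective items: 1, 2, 5, 8.
Of these, items 2 & 8 are reverse-keyed; reversed = (1+4) − raw = 5 − raw.
  item 1: 1
  item 2: 5 − 3 = 2
  item 5: 3
  item 8: 5 − 1 = 4
Sum = 1 + 2 + 3 + 4 = 10

10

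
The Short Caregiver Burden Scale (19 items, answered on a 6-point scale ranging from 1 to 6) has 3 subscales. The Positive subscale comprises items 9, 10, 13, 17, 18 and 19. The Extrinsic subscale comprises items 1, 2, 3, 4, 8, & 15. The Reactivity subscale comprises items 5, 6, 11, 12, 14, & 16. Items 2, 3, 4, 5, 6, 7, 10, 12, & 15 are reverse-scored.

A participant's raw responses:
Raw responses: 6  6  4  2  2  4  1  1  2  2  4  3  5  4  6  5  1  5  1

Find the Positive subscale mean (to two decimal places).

3.17

Positive items: 9, 10, 13, 17, 18, 19.
Of these, item 10 is reverse-scored; on a 1–6 scale, reversed = 7 − raw.
  item 9: 2
  item 10: 7 − 2 = 5
  item 13: 5
  item 17: 1
  item 18: 5
  item 19: 1
Sum = 2 + 5 + 5 + 1 + 5 + 1 = 19
Mean = 19 / 6 = 3.17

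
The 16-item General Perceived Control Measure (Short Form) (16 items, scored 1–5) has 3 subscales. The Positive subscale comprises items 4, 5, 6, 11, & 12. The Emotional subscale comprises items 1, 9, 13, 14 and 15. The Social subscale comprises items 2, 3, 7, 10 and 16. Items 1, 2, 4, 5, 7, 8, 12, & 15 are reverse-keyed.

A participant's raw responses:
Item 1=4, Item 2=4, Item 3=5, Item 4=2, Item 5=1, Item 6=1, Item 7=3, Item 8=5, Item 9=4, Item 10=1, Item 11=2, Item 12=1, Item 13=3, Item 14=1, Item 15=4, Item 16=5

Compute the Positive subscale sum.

Positive items: 4, 5, 6, 11, 12.
Of these, items 4, 5, & 12 are reverse-keyed; reversed = (1+5) − raw = 6 − raw.
  item 4: 6 − 2 = 4
  item 5: 6 − 1 = 5
  item 6: 1
  item 11: 2
  item 12: 6 − 1 = 5
Sum = 4 + 5 + 1 + 2 + 5 = 17

17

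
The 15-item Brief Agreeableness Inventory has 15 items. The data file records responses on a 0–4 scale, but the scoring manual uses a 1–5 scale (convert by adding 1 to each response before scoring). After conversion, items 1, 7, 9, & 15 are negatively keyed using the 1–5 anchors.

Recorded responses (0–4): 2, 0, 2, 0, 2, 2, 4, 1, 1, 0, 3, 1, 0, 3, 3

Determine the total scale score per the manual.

Convert to 1–5: 3, 1, 3, 1, 3, 3, 5, 2, 2, 1, 4, 2, 1, 4, 4
Reverse-coded (reverse-coded value = 6 − response):
  item 1: 6 − 3 = 3
  item 7: 6 − 5 = 1
  item 9: 6 − 2 = 4
  item 15: 6 − 4 = 2
Scored: 3, 1, 3, 1, 3, 3, 1, 2, 4, 1, 4, 2, 1, 4, 2
Total = 35

35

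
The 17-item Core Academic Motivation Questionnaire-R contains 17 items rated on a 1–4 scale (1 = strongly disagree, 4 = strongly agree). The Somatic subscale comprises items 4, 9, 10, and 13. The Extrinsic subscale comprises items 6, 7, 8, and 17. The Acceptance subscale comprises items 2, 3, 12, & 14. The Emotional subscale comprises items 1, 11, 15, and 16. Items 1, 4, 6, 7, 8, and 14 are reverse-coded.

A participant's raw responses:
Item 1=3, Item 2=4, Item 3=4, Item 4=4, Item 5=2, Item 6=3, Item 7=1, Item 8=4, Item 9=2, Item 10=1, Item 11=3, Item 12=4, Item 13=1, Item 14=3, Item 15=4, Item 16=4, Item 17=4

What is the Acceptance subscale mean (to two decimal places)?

3.50

Acceptance items: 2, 3, 12, 14.
Of these, item 14 is reverse-coded; reversed = (1+4) − raw = 5 − raw.
  item 2: 4
  item 3: 4
  item 12: 4
  item 14: 5 − 3 = 2
Sum = 4 + 4 + 4 + 2 = 14
Mean = 14 / 4 = 3.50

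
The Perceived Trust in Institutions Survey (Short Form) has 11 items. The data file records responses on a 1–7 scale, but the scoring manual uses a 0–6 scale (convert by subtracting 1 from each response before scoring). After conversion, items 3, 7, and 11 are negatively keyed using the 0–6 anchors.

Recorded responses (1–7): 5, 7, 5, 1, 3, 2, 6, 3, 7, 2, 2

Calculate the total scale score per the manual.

Convert to 0–6: 4, 6, 4, 0, 2, 1, 5, 2, 6, 1, 1
Reverse-coded (on a 0–6 scale, reversed = 6 − raw):
  item 3: 6 − 4 = 2
  item 7: 6 − 5 = 1
  item 11: 6 − 1 = 5
Scored: 4, 6, 2, 0, 2, 1, 1, 2, 6, 1, 5
Total = 30

30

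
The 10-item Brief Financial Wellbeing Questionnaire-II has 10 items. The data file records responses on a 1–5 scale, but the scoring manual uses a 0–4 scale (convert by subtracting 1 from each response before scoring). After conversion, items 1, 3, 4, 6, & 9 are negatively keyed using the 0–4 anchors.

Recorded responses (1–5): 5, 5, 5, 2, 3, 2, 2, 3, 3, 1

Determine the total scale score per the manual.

Convert to 0–4: 4, 4, 4, 1, 2, 1, 1, 2, 2, 0
Reverse-coded (on a 0–4 scale, reversed = 4 − raw):
  item 1: 4 − 4 = 0
  item 3: 4 − 4 = 0
  item 4: 4 − 1 = 3
  item 6: 4 − 1 = 3
  item 9: 4 − 2 = 2
Scored: 0, 4, 0, 3, 2, 3, 1, 2, 2, 0
Total = 17

17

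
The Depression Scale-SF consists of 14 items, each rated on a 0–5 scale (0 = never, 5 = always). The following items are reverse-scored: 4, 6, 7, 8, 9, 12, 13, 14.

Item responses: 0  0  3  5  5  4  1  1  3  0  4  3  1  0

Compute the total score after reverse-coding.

Reversing items 4, 6, 7, 8, 9, 12, 13 and 14 with 5 − raw:
Total = 0 + 0 + 3 + (5−5) + 5 + (5−4) + (5−1) + (5−1) + (5−3) + 0 + 4 + (5−3) + (5−1) + (5−0)
      = 0 + 0 + 3 + 0 + 5 + 1 + 4 + 4 + 2 + 0 + 4 + 2 + 4 + 5 = 34

34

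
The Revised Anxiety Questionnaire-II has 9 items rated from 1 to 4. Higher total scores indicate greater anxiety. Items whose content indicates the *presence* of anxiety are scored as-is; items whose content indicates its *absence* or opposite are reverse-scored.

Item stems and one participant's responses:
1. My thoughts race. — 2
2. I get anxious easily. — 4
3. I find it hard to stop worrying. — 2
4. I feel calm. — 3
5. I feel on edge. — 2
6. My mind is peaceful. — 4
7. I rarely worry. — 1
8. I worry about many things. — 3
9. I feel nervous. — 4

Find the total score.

Items 4, 6, 7 describe the absence/opposite of anxiety → reverse-score.
reversed = (1+4) − raw = 5 − raw.
  item 1: 2
  item 2: 4
  item 3: 2
  item 4: 5 − 3 = 2
  item 5: 2
  item 6: 5 − 4 = 1
  item 7: 5 − 1 = 4
  item 8: 3
  item 9: 4
Total = 2 + 4 + 2 + 2 + 2 + 1 + 4 + 3 + 4 = 24

24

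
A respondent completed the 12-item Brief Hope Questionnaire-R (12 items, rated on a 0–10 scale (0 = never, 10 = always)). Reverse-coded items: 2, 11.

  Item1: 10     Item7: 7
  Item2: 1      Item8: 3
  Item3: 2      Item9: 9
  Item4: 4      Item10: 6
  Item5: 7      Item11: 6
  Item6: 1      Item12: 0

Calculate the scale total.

62

Reverse-coded items (on a 0–10 scale, reversed = 10 − raw):
  item 2: 10 − 1 = 9
  item 11: 10 − 6 = 4
Scored items: 10, 9, 2, 4, 7, 1, 7, 3, 9, 6, 4, 0
Total = 10 + 9 + 2 + 4 + 7 + 1 + 7 + 3 + 9 + 6 + 4 + 0 = 62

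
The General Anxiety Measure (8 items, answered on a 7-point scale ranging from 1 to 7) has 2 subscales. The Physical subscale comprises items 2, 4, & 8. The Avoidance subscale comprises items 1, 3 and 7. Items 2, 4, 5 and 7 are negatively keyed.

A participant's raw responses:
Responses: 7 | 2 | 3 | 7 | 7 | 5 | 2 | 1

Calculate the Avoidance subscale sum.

16

Avoidance items: 1, 3, 7.
Of these, item 7 is negatively keyed; reverse-coded value = 8 − response.
  item 1: 7
  item 3: 3
  item 7: 8 − 2 = 6
Sum = 7 + 3 + 6 = 16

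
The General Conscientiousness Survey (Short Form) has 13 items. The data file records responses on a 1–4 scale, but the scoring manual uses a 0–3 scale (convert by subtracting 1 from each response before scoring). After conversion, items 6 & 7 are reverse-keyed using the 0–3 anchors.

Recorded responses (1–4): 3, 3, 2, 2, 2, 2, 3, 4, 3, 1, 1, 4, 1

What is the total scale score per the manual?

18

Convert to 0–3: 2, 2, 1, 1, 1, 1, 2, 3, 2, 0, 0, 3, 0
Reverse-coded (reverse-coded value = 3 − response):
  item 6: 3 − 1 = 2
  item 7: 3 − 2 = 1
Scored: 2, 2, 1, 1, 1, 2, 1, 3, 2, 0, 0, 3, 0
Total = 18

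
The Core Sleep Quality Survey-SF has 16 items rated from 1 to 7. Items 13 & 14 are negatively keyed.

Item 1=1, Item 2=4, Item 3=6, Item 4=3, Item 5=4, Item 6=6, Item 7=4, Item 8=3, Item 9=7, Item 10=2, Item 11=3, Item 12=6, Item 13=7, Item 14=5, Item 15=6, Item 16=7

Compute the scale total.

Raw sum = 74. Negatively keyed items: 13, 14; their raw sum = 12.
Each reversal replaces raw with 8 − raw, changing the total by 8 − 2·raw per item.
Total = 74 + 2·8 − 2·12 = 74 + 16 − 24 = 66

66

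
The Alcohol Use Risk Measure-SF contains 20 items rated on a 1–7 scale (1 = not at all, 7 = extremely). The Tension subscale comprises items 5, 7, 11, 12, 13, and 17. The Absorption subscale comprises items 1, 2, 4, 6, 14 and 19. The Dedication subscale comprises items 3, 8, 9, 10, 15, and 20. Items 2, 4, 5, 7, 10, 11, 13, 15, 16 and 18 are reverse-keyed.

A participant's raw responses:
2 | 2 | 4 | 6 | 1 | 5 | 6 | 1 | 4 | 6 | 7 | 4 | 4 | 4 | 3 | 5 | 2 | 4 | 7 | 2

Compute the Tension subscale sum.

20

Tension items: 5, 7, 11, 12, 13, 17.
Of these, items 5, 7, 11, & 13 are reverse-keyed; reverse-coded value = 8 − response.
  item 5: 8 − 1 = 7
  item 7: 8 − 6 = 2
  item 11: 8 − 7 = 1
  item 12: 4
  item 13: 8 − 4 = 4
  item 17: 2
Sum = 7 + 2 + 1 + 4 + 4 + 2 = 20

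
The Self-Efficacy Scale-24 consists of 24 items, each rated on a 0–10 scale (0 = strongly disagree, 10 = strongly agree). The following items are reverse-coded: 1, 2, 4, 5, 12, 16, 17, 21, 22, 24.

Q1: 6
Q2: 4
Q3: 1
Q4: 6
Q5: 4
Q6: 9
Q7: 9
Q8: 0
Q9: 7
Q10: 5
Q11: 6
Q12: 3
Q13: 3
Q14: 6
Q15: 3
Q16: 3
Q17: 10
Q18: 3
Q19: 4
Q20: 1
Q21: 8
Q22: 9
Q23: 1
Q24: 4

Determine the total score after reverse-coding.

Reverse-coded items use 10 − raw:
  item 1: 10 − 6 = 4
  item 2: 10 − 4 = 6
  item 4: 10 − 6 = 4
  item 5: 10 − 4 = 6
  item 12: 10 − 3 = 7
  item 16: 10 − 3 = 7
  item 17: 10 − 10 = 0
  item 21: 10 − 8 = 2
  item 22: 10 − 9 = 1
  item 24: 10 − 4 = 6
Scored responses: 4, 6, 1, 4, 6, 9, 9, 0, 7, 5, 6, 7, 3, 6, 3, 7, 0, 3, 4, 1, 2, 1, 1, 6
Total = 4 + 6 + 1 + 4 + 6 + 9 + 9 + 0 + 7 + 5 + 6 + 7 + 3 + 6 + 3 + 7 + 0 + 3 + 4 + 1 + 2 + 1 + 1 + 6 = 101

101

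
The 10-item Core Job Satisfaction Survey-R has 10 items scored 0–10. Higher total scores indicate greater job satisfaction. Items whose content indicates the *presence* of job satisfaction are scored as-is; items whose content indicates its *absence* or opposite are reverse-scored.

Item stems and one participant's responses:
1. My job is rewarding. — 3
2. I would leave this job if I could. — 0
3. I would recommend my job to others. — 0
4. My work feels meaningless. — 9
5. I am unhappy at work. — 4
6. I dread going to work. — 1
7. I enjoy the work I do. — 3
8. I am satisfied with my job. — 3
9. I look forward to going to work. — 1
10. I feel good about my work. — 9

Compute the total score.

45

Items 2, 4, 5, 6 describe the absence/opposite of job satisfaction → reverse-score.
reverse-coded value = 10 − response.
  item 1: 3
  item 2: 10 − 0 = 10
  item 3: 0
  item 4: 10 − 9 = 1
  item 5: 10 − 4 = 6
  item 6: 10 − 1 = 9
  item 7: 3
  item 8: 3
  item 9: 1
  item 10: 9
Total = 3 + 10 + 0 + 1 + 6 + 9 + 3 + 3 + 1 + 9 = 45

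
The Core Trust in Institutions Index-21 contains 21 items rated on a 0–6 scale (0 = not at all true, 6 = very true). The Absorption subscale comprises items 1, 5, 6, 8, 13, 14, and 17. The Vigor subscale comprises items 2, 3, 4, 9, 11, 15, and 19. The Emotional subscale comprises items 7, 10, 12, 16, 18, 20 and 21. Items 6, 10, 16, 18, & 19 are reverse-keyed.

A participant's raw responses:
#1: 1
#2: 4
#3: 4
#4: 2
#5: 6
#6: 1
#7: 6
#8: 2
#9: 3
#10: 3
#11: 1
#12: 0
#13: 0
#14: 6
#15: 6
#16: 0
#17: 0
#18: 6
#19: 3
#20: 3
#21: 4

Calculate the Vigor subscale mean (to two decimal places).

Vigor items: 2, 3, 4, 9, 11, 15, 19.
Of these, item 19 is reverse-keyed; reverse-coded value = 6 − response.
  item 2: 4
  item 3: 4
  item 4: 2
  item 9: 3
  item 11: 1
  item 15: 6
  item 19: 6 − 3 = 3
Sum = 4 + 4 + 2 + 3 + 1 + 6 + 3 = 23
Mean = 23 / 7 = 3.29

3.29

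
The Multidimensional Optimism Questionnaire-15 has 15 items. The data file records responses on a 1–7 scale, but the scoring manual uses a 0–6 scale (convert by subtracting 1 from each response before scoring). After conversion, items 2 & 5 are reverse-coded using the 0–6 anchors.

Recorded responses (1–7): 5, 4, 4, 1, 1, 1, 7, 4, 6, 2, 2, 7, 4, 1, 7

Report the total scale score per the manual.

Convert to 0–6: 4, 3, 3, 0, 0, 0, 6, 3, 5, 1, 1, 6, 3, 0, 6
Reverse-coded (reverse-coded value = 6 − response):
  item 2: 6 − 3 = 3
  item 5: 6 − 0 = 6
Scored: 4, 3, 3, 0, 6, 0, 6, 3, 5, 1, 1, 6, 3, 0, 6
Total = 47

47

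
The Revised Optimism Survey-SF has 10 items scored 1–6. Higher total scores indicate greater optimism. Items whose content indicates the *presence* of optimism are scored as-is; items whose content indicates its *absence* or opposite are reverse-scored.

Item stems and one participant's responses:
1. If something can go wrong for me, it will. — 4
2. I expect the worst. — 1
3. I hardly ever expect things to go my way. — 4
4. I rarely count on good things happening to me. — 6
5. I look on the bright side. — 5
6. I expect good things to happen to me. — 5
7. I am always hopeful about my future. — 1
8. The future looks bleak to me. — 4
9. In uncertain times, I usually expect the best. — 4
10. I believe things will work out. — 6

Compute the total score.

37

Items 1, 2, 3, 4, 8 describe the absence/opposite of optimism → reverse-score.
on a 1–6 scale, reversed = 7 − raw.
  item 1: 7 − 4 = 3
  item 2: 7 − 1 = 6
  item 3: 7 − 4 = 3
  item 4: 7 − 6 = 1
  item 5: 5
  item 6: 5
  item 7: 1
  item 8: 7 − 4 = 3
  item 9: 4
  item 10: 6
Total = 3 + 6 + 3 + 1 + 5 + 5 + 1 + 3 + 4 + 6 = 37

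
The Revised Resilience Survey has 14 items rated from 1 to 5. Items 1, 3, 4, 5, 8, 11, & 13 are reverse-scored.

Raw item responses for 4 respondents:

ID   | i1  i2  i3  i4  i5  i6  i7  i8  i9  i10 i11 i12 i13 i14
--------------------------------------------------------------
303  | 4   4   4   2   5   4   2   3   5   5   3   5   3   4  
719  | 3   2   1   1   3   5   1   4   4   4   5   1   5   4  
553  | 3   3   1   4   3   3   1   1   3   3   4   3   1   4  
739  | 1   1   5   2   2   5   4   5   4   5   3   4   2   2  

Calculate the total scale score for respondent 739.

47

Respondent 739 raw: 1, 1, 5, 2, 2, 5, 4, 5, 4, 5, 3, 4, 2, 2.
Reverse-coded (reversed = (1+5) − raw = 6 − raw):
  item 1: 6 − 1 = 5
  item 2: 1
  item 3: 6 − 5 = 1
  item 4: 6 − 2 = 4
  item 5: 6 − 2 = 4
  item 6: 5
  item 7: 4
  item 8: 6 − 5 = 1
  item 9: 4
  item 10: 5
  item 11: 6 − 3 = 3
  item 12: 4
  item 13: 6 − 2 = 4
  item 14: 2
Sum = 5 + 1 + 1 + 4 + 4 + 5 + 4 + 1 + 4 + 5 + 3 + 4 + 4 + 2 = 47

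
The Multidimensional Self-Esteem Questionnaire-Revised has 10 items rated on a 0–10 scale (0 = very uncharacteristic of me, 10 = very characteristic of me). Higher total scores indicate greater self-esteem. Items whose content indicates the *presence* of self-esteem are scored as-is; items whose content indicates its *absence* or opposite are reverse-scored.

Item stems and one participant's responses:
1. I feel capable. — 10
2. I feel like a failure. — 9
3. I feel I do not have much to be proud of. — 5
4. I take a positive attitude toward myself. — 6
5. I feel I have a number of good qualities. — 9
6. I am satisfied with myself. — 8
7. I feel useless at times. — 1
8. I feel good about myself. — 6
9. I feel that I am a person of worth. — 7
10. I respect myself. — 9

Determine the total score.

70

Items 2, 3, 7 describe the absence/opposite of self-esteem → reverse-score.
reverse-coded value = 10 − response.
  item 1: 10
  item 2: 10 − 9 = 1
  item 3: 10 − 5 = 5
  item 4: 6
  item 5: 9
  item 6: 8
  item 7: 10 − 1 = 9
  item 8: 6
  item 9: 7
  item 10: 9
Total = 10 + 1 + 5 + 6 + 9 + 8 + 9 + 6 + 7 + 9 = 70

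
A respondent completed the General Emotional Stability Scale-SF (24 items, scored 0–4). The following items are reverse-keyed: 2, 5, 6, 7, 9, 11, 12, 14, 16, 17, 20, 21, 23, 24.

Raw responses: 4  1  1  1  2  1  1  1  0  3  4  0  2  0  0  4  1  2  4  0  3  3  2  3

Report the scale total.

55

Reversing items 2, 5, 6, 7, 9, 11, 12, 14, 16, 17, 20, 21, 23, & 24 with 4 − raw:
Total = 4 + (4−1) + 1 + 1 + (4−2) + (4−1) + (4−1) + 1 + (4−0) + 3 + (4−4) + (4−0) + 2 + (4−0) + 0 + (4−4) + (4−1) + 2 + 4 + (4−0) + (4−3) + 3 + (4−2) + (4−3)
      = 4 + 3 + 1 + 1 + 2 + 3 + 3 + 1 + 4 + 3 + 0 + 4 + 2 + 4 + 0 + 0 + 3 + 2 + 4 + 4 + 1 + 3 + 2 + 1 = 55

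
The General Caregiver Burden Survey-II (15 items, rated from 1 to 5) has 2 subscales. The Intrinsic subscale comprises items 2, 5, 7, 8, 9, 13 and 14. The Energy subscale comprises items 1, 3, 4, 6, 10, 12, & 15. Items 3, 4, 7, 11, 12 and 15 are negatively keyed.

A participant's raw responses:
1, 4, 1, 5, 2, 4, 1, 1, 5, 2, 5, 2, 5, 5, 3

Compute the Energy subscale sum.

20

Energy items: 1, 3, 4, 6, 10, 12, 15.
Of these, items 3, 4, 12, & 15 are negatively keyed; on a 1–5 scale, reversed = 6 − raw.
  item 1: 1
  item 3: 6 − 1 = 5
  item 4: 6 − 5 = 1
  item 6: 4
  item 10: 2
  item 12: 6 − 2 = 4
  item 15: 6 − 3 = 3
Sum = 1 + 5 + 1 + 4 + 2 + 4 + 3 = 20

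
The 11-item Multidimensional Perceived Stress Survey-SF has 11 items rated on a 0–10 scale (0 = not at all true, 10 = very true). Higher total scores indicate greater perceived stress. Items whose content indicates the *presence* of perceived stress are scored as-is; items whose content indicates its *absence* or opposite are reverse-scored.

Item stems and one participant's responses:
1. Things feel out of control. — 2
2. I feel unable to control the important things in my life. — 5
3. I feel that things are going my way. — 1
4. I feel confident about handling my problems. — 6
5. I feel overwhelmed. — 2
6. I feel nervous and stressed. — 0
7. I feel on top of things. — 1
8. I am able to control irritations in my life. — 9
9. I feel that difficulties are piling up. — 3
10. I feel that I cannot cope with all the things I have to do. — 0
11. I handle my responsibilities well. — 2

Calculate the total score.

43

Items 3, 4, 7, 8, 11 describe the absence/opposite of perceived stress → reverse-score.
reversed = (0+10) − raw = 10 − raw.
  item 1: 2
  item 2: 5
  item 3: 10 − 1 = 9
  item 4: 10 − 6 = 4
  item 5: 2
  item 6: 0
  item 7: 10 − 1 = 9
  item 8: 10 − 9 = 1
  item 9: 3
  item 10: 0
  item 11: 10 − 2 = 8
Total = 2 + 5 + 9 + 4 + 2 + 0 + 9 + 1 + 3 + 0 + 8 = 43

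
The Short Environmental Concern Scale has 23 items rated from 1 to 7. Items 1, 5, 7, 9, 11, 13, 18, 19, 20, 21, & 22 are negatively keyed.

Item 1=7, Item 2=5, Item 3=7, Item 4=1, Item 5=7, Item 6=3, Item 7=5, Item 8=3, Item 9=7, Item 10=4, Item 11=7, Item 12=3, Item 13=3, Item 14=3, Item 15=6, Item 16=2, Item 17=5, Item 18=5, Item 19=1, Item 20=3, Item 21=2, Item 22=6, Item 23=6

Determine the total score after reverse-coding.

83

Reversing items 1, 5, 7, 9, 11, 13, 18, 19, 20, 21, and 22 with 8 − raw:
Total = (8−7) + 5 + 7 + 1 + (8−7) + 3 + (8−5) + 3 + (8−7) + 4 + (8−7) + 3 + (8−3) + 3 + 6 + 2 + 5 + (8−5) + (8−1) + (8−3) + (8−2) + (8−6) + 6
      = 1 + 5 + 7 + 1 + 1 + 3 + 3 + 3 + 1 + 4 + 1 + 3 + 5 + 3 + 6 + 2 + 5 + 3 + 7 + 5 + 6 + 2 + 6 = 83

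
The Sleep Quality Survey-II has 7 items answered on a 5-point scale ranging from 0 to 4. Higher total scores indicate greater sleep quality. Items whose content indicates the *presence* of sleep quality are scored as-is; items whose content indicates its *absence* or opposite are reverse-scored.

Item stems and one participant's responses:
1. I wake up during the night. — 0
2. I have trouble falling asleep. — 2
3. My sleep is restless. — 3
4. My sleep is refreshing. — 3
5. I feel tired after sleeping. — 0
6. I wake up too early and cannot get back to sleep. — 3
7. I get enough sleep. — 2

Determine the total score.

17

Items 1, 2, 3, 5, 6 describe the absence/opposite of sleep quality → reverse-score.
reverse-coded value = 4 − response.
  item 1: 4 − 0 = 4
  item 2: 4 − 2 = 2
  item 3: 4 − 3 = 1
  item 4: 3
  item 5: 4 − 0 = 4
  item 6: 4 − 3 = 1
  item 7: 2
Total = 4 + 2 + 1 + 3 + 4 + 1 + 2 = 17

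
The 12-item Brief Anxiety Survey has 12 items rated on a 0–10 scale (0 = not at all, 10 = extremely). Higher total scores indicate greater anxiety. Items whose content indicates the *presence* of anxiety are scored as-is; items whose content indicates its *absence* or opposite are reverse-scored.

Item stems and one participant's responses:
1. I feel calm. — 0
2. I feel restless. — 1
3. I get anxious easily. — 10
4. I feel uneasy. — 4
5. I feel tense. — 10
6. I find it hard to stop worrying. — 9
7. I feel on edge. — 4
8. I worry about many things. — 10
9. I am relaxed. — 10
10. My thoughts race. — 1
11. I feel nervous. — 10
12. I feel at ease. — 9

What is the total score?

70

Items 1, 9, 12 describe the absence/opposite of anxiety → reverse-score.
reverse-coded value = 10 − response.
  item 1: 10 − 0 = 10
  item 2: 1
  item 3: 10
  item 4: 4
  item 5: 10
  item 6: 9
  item 7: 4
  item 8: 10
  item 9: 10 − 10 = 0
  item 10: 1
  item 11: 10
  item 12: 10 − 9 = 1
Total = 10 + 1 + 10 + 4 + 10 + 9 + 4 + 10 + 0 + 1 + 10 + 1 = 70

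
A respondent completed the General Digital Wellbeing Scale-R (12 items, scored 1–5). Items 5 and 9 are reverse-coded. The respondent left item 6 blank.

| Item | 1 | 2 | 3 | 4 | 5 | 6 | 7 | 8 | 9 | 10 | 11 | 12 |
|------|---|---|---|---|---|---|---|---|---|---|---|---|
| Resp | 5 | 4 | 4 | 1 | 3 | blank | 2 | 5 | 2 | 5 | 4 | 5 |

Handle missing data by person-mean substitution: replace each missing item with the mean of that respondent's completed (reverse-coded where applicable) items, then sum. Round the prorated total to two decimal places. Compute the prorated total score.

Reverse-coded (reversed = (1+5) − raw = 6 − raw):
  item 5: 6 − 3 = 3
  item 9: 6 − 2 = 4
Completed scored items (11 of 12): 5, 4, 4, 1, 3, 2, 5, 4, 5, 4, 5; sum = 42.
Person mean = 42 / 11 ≈ 3.8182
Prorated total = (42 / 11) × 12 = 45.82 (to 2 dp)

45.82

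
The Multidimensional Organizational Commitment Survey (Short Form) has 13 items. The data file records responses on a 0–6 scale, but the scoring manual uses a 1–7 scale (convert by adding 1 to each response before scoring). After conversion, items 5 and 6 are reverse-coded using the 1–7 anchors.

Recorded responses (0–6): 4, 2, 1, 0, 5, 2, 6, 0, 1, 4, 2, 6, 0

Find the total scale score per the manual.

Convert to 1–7: 5, 3, 2, 1, 6, 3, 7, 1, 2, 5, 3, 7, 1
Reverse-coded (on a 1–7 scale, reversed = 8 − raw):
  item 5: 8 − 6 = 2
  item 6: 8 − 3 = 5
Scored: 5, 3, 2, 1, 2, 5, 7, 1, 2, 5, 3, 7, 1
Total = 44

44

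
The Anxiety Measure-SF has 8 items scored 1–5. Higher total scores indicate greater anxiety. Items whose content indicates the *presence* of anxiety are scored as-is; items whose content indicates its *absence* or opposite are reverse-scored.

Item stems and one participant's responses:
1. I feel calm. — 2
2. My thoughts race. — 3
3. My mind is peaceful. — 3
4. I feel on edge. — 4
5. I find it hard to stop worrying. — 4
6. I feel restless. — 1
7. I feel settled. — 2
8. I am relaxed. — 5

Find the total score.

24

Items 1, 3, 7, 8 describe the absence/opposite of anxiety → reverse-score.
reverse-coded value = 6 − response.
  item 1: 6 − 2 = 4
  item 2: 3
  item 3: 6 − 3 = 3
  item 4: 4
  item 5: 4
  item 6: 1
  item 7: 6 − 2 = 4
  item 8: 6 − 5 = 1
Total = 4 + 3 + 3 + 4 + 4 + 1 + 4 + 1 = 24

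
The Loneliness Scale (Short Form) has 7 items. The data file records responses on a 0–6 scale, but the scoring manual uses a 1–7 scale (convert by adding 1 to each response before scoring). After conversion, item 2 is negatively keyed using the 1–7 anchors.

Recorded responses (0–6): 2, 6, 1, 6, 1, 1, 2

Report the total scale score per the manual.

Convert to 1–7: 3, 7, 2, 7, 2, 2, 3
Reverse-coded (reverse-coded value = 8 − response):
  item 2: 8 − 7 = 1
Scored: 3, 1, 2, 7, 2, 2, 3
Total = 20

20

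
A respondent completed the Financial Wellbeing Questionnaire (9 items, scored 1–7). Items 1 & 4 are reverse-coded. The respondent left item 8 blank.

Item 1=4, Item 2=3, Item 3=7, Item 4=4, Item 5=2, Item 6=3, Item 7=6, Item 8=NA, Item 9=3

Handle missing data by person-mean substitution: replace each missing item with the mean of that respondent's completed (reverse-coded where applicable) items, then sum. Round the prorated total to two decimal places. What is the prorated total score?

36.00

Reverse-coded (reverse-coded value = 8 − response):
  item 1: 8 − 4 = 4
  item 4: 8 − 4 = 4
Completed scored items (8 of 9): 4, 3, 7, 4, 2, 3, 6, 3; sum = 32.
Person mean = 32 / 8 ≈ 4.0000
Prorated total = (32 / 8) × 9 = 36.00 (to 2 dp)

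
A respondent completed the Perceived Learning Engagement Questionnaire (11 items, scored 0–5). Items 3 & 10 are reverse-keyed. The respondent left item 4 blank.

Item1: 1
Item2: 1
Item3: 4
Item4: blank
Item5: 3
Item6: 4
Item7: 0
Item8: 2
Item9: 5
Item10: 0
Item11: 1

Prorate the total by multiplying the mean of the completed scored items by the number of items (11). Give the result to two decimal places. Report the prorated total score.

25.30

Reverse-coded (reverse-coded value = 5 − response):
  item 3: 5 − 4 = 1
  item 10: 5 − 0 = 5
Completed scored items (10 of 11): 1, 1, 1, 3, 4, 0, 2, 5, 5, 1; sum = 23.
Person mean = 23 / 10 ≈ 2.3000
Prorated total = (23 / 10) × 11 = 25.30 (to 2 dp)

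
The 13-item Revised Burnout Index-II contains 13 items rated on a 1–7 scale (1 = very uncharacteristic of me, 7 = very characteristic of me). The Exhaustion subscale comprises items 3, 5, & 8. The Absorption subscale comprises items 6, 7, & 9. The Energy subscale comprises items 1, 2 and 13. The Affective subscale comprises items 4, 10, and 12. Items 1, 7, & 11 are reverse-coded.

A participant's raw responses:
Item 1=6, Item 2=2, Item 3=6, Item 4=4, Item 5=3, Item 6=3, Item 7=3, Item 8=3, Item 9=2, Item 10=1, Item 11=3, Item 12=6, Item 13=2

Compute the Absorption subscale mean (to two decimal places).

3.33

Absorption items: 6, 7, 9.
Of these, item 7 is reverse-coded; reverse-coded value = 8 − response.
  item 6: 3
  item 7: 8 − 3 = 5
  item 9: 2
Sum = 3 + 5 + 2 = 10
Mean = 10 / 3 = 3.33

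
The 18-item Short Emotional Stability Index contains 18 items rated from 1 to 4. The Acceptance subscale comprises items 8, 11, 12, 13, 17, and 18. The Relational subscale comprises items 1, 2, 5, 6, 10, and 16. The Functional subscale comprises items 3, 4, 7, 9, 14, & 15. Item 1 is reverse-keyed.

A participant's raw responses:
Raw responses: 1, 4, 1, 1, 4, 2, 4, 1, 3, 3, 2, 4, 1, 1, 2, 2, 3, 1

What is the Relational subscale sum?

Relational items: 1, 2, 5, 6, 10, 16.
Of these, item 1 is reverse-keyed; reverse-coded value = 5 − response.
  item 1: 5 − 1 = 4
  item 2: 4
  item 5: 4
  item 6: 2
  item 10: 3
  item 16: 2
Sum = 4 + 4 + 4 + 2 + 3 + 2 = 19

19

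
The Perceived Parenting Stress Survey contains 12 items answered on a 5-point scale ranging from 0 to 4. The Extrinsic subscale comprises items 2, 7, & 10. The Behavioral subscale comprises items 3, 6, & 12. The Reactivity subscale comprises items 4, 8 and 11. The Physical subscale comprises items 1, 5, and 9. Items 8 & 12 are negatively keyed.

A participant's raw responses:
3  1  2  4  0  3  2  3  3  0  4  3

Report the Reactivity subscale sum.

Reactivity items: 4, 8, 11.
Of these, item 8 is negatively keyed; reverse-coded value = 4 − response.
  item 4: 4
  item 8: 4 − 3 = 1
  item 11: 4
Sum = 4 + 1 + 4 = 9

9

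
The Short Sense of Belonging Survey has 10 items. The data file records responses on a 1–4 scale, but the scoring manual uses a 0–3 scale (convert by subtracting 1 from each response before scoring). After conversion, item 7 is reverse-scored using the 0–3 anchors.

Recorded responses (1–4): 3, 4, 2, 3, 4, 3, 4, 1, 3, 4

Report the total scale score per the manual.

Convert to 0–3: 2, 3, 1, 2, 3, 2, 3, 0, 2, 3
Reverse-coded (reversed = (0+3) − raw = 3 − raw):
  item 7: 3 − 3 = 0
Scored: 2, 3, 1, 2, 3, 2, 0, 0, 2, 3
Total = 18

18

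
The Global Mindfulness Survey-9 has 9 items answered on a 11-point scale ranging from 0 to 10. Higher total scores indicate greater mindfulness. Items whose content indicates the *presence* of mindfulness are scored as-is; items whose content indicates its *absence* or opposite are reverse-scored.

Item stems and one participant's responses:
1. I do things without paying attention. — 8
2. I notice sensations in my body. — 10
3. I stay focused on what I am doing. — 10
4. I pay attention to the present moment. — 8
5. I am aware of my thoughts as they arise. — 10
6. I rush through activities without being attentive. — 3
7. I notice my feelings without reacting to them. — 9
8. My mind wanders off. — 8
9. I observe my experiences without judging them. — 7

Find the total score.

65

Items 1, 6, 8 describe the absence/opposite of mindfulness → reverse-score.
on a 0–10 scale, reversed = 10 − raw.
  item 1: 10 − 8 = 2
  item 2: 10
  item 3: 10
  item 4: 8
  item 5: 10
  item 6: 10 − 3 = 7
  item 7: 9
  item 8: 10 − 8 = 2
  item 9: 7
Total = 2 + 10 + 10 + 8 + 10 + 7 + 9 + 2 + 7 = 65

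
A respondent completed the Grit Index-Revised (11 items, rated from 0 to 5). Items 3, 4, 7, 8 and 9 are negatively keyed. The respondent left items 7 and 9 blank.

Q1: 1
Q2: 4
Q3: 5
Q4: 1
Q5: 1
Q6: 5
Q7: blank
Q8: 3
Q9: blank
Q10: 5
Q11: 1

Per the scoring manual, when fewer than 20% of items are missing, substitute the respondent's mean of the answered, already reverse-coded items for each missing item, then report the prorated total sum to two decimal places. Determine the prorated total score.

28.11

Reverse-coded (on a 0–5 scale, reversed = 5 − raw):
  item 3: 5 − 5 = 0
  item 4: 5 − 1 = 4
  item 8: 5 − 3 = 2
Completed scored items (9 of 11): 1, 4, 0, 4, 1, 5, 2, 5, 1; sum = 23.
Person mean = 23 / 9 ≈ 2.5556
Prorated total = (23 / 9) × 11 = 28.11 (to 2 dp)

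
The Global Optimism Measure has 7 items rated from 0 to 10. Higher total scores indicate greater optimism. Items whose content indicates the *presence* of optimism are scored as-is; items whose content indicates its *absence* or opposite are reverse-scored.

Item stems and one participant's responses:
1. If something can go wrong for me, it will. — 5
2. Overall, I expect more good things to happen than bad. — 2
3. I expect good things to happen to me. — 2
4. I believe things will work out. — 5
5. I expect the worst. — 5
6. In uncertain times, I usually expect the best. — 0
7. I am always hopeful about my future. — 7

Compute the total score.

26

Items 1, 5 describe the absence/opposite of optimism → reverse-score.
reverse-coded value = 10 − response.
  item 1: 10 − 5 = 5
  item 2: 2
  item 3: 2
  item 4: 5
  item 5: 10 − 5 = 5
  item 6: 0
  item 7: 7
Total = 5 + 2 + 2 + 5 + 5 + 0 + 7 = 26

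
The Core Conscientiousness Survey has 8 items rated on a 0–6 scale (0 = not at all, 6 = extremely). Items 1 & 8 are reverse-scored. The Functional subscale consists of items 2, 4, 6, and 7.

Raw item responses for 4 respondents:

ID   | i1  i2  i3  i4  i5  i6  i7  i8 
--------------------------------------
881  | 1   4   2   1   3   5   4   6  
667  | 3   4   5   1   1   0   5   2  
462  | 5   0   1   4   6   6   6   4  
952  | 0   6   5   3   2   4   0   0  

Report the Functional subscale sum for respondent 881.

Respondent 881 raw: 1, 4, 2, 1, 3, 5, 4, 6.
Functional items: 2, 4, 6, 7.
Reverse-coded (reverse-coded value = 6 − response):
  item 2: 4
  item 4: 1
  item 6: 5
  item 7: 4
Sum = 4 + 1 + 5 + 4 = 14

14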